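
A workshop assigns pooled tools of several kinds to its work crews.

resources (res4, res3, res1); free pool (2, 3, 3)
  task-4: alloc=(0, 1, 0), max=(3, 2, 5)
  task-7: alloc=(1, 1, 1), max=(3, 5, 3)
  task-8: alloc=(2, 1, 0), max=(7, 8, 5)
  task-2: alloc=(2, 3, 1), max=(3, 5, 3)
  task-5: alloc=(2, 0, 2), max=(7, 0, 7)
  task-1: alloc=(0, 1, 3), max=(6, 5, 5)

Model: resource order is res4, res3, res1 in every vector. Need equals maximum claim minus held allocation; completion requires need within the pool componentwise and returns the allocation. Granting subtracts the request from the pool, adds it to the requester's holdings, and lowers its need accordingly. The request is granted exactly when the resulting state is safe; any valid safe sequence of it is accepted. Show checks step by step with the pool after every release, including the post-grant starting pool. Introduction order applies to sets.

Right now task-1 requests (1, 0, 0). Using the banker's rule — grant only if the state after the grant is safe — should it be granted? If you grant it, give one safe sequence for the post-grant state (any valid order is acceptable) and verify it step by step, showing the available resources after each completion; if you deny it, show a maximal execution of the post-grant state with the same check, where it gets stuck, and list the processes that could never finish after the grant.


DENY. Granting would leave the state unsafe.
Key observation: res4 is the bottleneck — with task-2, task-7, task-4 done the pool holds (4, 8, 5), short of every remaining need.
After a pretend grant, a maximal execution: task-2, task-7, task-4 — then nothing else fits. Walking it through:
  pool = (1, 3, 3)
  task-2: need (1, 2, 2) fits (1, 3, 3); releases (2, 3, 1), pool now (3, 6, 4)
  task-7: need (2, 4, 2) fits (3, 6, 4); releases (1, 1, 1), pool now (4, 7, 5)
  task-4: need (3, 1, 5) fits (4, 7, 5); releases (0, 1, 0), pool now (4, 8, 5)
  task-8 still needs (5, 7, 5) but only (4, 8, 5) is free — short on res4
  task-5 still needs (5, 0, 5) but only (4, 8, 5) is free — short on res4
  task-1 still needs (5, 4, 2) but only (4, 8, 5) is free — short on res4
Post-grant, the permanently blocked set is task-8, task-5 and task-1.


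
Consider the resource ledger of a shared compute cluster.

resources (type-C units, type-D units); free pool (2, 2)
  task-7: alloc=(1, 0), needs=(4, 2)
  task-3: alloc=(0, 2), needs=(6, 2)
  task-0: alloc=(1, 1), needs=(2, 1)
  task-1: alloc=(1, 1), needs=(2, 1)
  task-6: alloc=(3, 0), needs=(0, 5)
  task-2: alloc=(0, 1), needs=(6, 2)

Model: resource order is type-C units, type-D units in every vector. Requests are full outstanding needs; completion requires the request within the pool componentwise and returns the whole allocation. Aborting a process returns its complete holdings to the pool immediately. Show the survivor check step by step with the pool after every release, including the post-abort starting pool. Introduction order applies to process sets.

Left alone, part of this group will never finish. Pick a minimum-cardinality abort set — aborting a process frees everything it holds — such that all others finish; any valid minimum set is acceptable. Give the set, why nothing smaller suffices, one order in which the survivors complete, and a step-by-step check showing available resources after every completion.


The answer: abort task-3.
Key observation: task-6 could never have finished before the abort; with (0, 2) returned by task-3, it fits at step 2.
Minimality: the empty abort set fails — the state is deadlocked as it stands.
One survivor order: task-1, task-6, task-7, task-0, task-2. Check, step by step (post-abort pool first):
  pool = (2, 4)
  task-1: need (2, 1) fits (2, 4); releases (1, 1), pool now (3, 5)
  task-6: need (0, 5) fits (3, 5); releases (3, 0), pool now (6, 5)
  task-7: need (4, 2) fits (6, 5); releases (1, 0), pool now (7, 5)
  task-0: need (2, 1) fits (7, 5); releases (1, 1), pool now (8, 6)
  task-2: need (6, 2) fits (8, 6); releases (0, 1), pool now (8, 7)


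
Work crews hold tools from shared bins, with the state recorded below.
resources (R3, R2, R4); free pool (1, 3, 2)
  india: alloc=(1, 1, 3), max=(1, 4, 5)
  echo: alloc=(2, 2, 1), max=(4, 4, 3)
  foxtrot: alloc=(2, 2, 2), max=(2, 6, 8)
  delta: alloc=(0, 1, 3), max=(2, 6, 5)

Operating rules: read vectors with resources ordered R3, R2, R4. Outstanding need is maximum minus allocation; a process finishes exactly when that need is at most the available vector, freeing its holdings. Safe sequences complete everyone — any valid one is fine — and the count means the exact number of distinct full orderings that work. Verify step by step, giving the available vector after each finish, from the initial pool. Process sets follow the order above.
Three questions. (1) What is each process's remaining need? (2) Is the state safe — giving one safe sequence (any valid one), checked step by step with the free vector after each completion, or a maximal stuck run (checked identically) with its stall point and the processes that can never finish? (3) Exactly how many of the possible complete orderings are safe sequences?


(1) Need matrix, components ordered R3, R2, R4:
  india: (0, 3, 2)
  echo: (2, 2, 2)
  foxtrot: (0, 4, 6)
  delta: (2, 5, 2)
(2) SAFE — a valid safe sequence is india, echo, delta, foxtrot.
Key observation: the order's first zero-slack moment is india ((0, 3, 2) needed, (1, 3, 2) free — a requested resource with nothing to spare).
Verifying each step:
  pool = (1, 3, 2)
  india: need (0, 3, 2) fits (1, 3, 2); releases (1, 1, 3), pool now (2, 4, 5)
  echo: need (2, 2, 2) fits (2, 4, 5); releases (2, 2, 1), pool now (4, 6, 6)
  delta: need (2, 5, 2) fits (4, 6, 6); releases (0, 1, 3), pool now (4, 7, 9)
  foxtrot: need (0, 4, 6) fits (4, 7, 9); releases (2, 2, 2), pool now (6, 9, 11)
(3) Exactly 2 of the possible complete orderings are safe sequences.


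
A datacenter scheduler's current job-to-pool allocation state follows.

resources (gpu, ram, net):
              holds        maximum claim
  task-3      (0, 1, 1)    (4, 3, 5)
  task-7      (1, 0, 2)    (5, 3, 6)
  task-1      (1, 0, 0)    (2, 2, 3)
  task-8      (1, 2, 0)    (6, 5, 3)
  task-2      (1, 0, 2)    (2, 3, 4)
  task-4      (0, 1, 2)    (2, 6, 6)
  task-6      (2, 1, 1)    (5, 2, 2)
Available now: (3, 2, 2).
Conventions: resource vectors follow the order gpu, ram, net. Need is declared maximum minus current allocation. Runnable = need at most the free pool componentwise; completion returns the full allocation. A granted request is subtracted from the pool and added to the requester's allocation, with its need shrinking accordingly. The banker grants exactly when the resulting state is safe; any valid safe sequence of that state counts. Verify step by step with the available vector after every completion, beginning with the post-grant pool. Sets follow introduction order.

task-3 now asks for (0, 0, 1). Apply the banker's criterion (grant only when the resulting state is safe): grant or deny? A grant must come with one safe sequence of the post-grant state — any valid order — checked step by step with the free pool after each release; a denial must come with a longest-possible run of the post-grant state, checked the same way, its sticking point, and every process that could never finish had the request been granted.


GRANT — the state after the grant stays safe, e.g. via task-6, task-2, task-7, task-8, task-4, task-1, task-3.
Key observation: the grant leaves (3, 2, 1) free — enough for task-6, whose release restarts the cascade.
Step-by-step check of the post-grant state:
  pool = (3, 2, 1)
  task-6 needs (3, 1, 1) <= (3, 2, 1) -> finishes; pool += (2, 1, 1) = (5, 3, 2)
  task-2 needs (1, 3, 2) <= (5, 3, 2) -> finishes; pool += (1, 0, 2) = (6, 3, 4)
  task-7 needs (4, 3, 4) <= (6, 3, 4) -> finishes; pool += (1, 0, 2) = (7, 3, 6)
  task-8 needs (5, 3, 3) <= (7, 3, 6) -> finishes; pool += (1, 2, 0) = (8, 5, 6)
  task-4 needs (2, 5, 4) <= (8, 5, 6) -> finishes; pool += (0, 1, 2) = (8, 6, 8)
  task-1 needs (1, 2, 3) <= (8, 6, 8) -> finishes; pool += (1, 0, 0) = (9, 6, 8)
  task-3 needs (4, 2, 3) <= (9, 6, 8) -> finishes; pool += (0, 1, 2) = (9, 7, 10)


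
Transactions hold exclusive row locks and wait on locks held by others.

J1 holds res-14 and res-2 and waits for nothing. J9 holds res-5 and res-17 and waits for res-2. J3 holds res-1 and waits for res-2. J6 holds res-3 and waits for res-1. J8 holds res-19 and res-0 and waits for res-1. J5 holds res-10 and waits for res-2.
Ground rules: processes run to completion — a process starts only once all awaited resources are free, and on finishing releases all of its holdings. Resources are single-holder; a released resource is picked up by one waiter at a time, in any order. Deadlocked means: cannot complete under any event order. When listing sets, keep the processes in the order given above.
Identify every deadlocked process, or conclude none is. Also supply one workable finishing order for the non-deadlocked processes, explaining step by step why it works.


Nothing here is deadlocked.
Key observation: every chain of waits terminates; starting from the processes that wait on nothing, all the rest unlock in turn.
A valid finishing order for the others: J1, J3, J9, J5, J6, J8.
Step-by-step check:
  J1: no waits; runs immediately, freeing res-14 and res-2
  run J3 (all its waits — res-2 — are resolved); releases res-1
  run J9 (all its waits — res-2 — are resolved); releases res-5 and res-17
  run J5 (all its waits — res-2 — are resolved); releases res-10
  run J6 (all its waits — res-1 — are resolved); releases res-3
  run J8 (all its waits — res-1 — are resolved); releases res-19 and res-0


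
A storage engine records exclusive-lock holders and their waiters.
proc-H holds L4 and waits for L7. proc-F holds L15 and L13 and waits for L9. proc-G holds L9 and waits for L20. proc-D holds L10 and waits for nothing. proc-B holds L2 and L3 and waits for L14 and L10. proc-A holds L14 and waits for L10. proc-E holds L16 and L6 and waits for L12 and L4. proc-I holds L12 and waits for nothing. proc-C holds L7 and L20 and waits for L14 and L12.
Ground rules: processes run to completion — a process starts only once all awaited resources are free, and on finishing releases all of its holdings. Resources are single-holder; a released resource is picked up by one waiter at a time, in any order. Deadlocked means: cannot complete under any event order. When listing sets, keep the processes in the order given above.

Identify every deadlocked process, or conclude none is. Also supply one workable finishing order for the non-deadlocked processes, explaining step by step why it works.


No process is deadlocked.
Key observation: although several processes wait, no cycle exists — each chain bottoms out at a free runner.
One completion order for the rest: proc-I, proc-D, proc-A, proc-C, proc-G, proc-F, proc-H, proc-E, proc-B.
Check, step by step:
  proc-I: no waits; runs immediately, freeing L12
  proc-D: no waits; runs immediately, freeing L10
  proc-A waits on L10 — all released -> runs and releases L14
  proc-C waits on L14 and L12 — all released -> runs and releases L7 and L20
  proc-G waits on L20 — all released -> runs and releases L9
  proc-F waits on L9 — all released -> runs and releases L15 and L13
  proc-H waits on L7 — all released -> runs and releases L4
  proc-E waits on L12 and L4 — all released -> runs and releases L16 and L6
  proc-B waits on L14 and L10 — all released -> runs and releases L2 and L3


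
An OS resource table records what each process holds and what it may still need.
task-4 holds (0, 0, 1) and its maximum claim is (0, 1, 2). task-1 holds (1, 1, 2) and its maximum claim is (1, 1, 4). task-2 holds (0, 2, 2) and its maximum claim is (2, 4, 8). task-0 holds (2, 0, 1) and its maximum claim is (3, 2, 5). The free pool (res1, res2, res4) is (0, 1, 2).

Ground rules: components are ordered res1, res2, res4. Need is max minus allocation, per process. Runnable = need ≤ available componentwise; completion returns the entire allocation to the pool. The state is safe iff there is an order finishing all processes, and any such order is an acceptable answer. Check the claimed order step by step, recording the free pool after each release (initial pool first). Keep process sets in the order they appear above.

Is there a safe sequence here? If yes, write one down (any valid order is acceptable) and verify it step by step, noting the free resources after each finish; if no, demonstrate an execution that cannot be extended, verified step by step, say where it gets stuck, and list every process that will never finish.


SAFE — a valid safe sequence is task-1, task-4, task-0, task-2.
Key observation: reading the order forward, task-1 is the first process whose need (0, 0, 2) meets the free pool (0, 1, 2) exactly on a resource it requests.
Verifying each step:
  pool = (0, 1, 2)
  task-1 needs (0, 0, 2) <= (0, 1, 2) -> finishes; pool += (1, 1, 2) = (1, 2, 4)
  task-4 needs (0, 1, 1) <= (1, 2, 4) -> finishes; pool += (0, 0, 1) = (1, 2, 5)
  task-0 needs (1, 2, 4) <= (1, 2, 5) -> finishes; pool += (2, 0, 1) = (3, 2, 6)
  task-2 needs (2, 2, 6) <= (3, 2, 6) -> finishes; pool += (0, 2, 2) = (3, 4, 8)


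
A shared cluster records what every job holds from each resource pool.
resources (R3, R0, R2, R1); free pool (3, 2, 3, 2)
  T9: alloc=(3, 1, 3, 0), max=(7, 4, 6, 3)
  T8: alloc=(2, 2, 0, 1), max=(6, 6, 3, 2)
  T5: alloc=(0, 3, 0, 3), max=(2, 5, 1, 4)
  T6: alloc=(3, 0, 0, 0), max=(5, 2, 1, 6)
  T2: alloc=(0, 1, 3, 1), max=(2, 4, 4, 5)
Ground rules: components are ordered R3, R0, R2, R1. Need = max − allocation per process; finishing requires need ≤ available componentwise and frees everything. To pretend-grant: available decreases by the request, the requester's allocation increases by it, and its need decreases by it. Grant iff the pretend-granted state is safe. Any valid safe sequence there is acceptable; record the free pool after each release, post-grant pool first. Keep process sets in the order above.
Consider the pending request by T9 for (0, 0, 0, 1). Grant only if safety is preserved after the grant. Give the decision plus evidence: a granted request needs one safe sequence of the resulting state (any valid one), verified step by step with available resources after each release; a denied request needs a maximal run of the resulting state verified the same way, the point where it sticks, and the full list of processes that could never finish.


DENY: after the grant no complete ordering would exist.
Key observation: after T5, T2 the pool peaks at (3, 6, 6, 5), and each blocked process is short somewhere: T9 on R3; T8 on R3; T6 on R1.
After a pretend grant, a maximal execution: T5, T2 — then nothing else fits. Verifying each step:
  pool = (3, 2, 3, 1)
  T5: need (2, 2, 1, 1) fits (3, 2, 3, 1); releases (0, 3, 0, 3), pool now (3, 5, 3, 4)
  T2: need (2, 3, 1, 4) fits (3, 5, 3, 4); releases (0, 1, 3, 1), pool now (3, 6, 6, 5)
  T9 still needs (4, 3, 3, 2) but only (3, 6, 6, 5) is free — short on R3
  T8 still needs (4, 4, 3, 1) but only (3, 6, 6, 5) is free — short on R3
  T6 still needs (2, 2, 1, 6) but only (3, 6, 6, 5) is free — short on R1
Had the request been granted, T9, T8 and T6 could never finish.


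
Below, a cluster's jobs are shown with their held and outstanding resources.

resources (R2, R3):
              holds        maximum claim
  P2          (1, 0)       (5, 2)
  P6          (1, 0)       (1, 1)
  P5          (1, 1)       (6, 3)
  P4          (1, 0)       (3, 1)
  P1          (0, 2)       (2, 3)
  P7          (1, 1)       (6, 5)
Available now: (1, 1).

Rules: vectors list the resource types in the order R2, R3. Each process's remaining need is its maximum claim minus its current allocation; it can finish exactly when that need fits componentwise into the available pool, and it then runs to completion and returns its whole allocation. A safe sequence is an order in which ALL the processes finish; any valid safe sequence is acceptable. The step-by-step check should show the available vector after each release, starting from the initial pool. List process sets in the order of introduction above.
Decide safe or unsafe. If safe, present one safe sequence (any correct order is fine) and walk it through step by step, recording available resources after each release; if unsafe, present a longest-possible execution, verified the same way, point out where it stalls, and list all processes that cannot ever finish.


UNSAFE — no complete ordering exists.
Key observation: once P6, P4, P1 finish, the pool peaks at (3, 3) — and every remaining process still needs more R2 than that.
The run P6, P4, P1 cannot be extended any further. Check, step by step:
  pool = (1, 1)
  P6 needs (0, 1) <= (1, 1) -> finishes; pool += (1, 0) = (2, 1)
  P4 needs (2, 1) <= (2, 1) -> finishes; pool += (1, 0) = (3, 1)
  P1 needs (2, 1) <= (3, 1) -> finishes; pool += (0, 2) = (3, 3)
  blocked: P2 wants (4, 2), pool (3, 3) — not enough R2
  blocked: P5 wants (5, 2), pool (3, 3) — not enough R2
  blocked: P7 wants (5, 4), pool (3, 3) — not enough R2 and R3
Processes that can never finish: P2, P5 and P7.


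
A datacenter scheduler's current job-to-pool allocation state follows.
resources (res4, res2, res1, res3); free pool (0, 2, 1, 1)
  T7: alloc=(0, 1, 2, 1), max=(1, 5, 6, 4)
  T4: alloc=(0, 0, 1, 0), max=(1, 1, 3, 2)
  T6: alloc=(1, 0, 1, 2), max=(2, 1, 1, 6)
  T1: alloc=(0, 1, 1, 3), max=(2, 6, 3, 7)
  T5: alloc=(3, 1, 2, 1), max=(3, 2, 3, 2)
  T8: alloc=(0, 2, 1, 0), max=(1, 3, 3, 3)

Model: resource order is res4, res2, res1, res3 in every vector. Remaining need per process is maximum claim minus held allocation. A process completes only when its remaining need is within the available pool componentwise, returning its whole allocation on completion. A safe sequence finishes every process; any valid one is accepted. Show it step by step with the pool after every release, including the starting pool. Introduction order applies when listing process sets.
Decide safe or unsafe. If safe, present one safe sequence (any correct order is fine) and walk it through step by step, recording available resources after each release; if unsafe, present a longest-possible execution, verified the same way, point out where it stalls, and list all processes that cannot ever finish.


The state is UNSAFE.
Key observation: T5, T4 can finish, but then (3, 3, 4, 2) is all there is, and the blocked group's res3 demands exceed it.
Going as far as possible: T5, T4; after that, nothing fits. Verifying each step:
  pool = (0, 2, 1, 1)
  T5 needs (0, 1, 1, 1) <= (0, 2, 1, 1) -> finishes; pool += (3, 1, 2, 1) = (3, 3, 3, 2)
  T4 needs (1, 1, 2, 2) <= (3, 3, 3, 2) -> finishes; pool += (0, 0, 1, 0) = (3, 3, 4, 2)
  T7 cannot run: need (1, 4, 4, 3) vs free (3, 3, 4, 2) (insufficient res2 and res3)
  T6 cannot run: need (1, 1, 0, 4) vs free (3, 3, 4, 2) (insufficient res3)
  T1 cannot run: need (2, 5, 2, 4) vs free (3, 3, 4, 2) (insufficient res2 and res3)
  T8 cannot run: need (1, 1, 2, 3) vs free (3, 3, 4, 2) (insufficient res3)
Processes that can never finish: T7, T6, T1 and T8.


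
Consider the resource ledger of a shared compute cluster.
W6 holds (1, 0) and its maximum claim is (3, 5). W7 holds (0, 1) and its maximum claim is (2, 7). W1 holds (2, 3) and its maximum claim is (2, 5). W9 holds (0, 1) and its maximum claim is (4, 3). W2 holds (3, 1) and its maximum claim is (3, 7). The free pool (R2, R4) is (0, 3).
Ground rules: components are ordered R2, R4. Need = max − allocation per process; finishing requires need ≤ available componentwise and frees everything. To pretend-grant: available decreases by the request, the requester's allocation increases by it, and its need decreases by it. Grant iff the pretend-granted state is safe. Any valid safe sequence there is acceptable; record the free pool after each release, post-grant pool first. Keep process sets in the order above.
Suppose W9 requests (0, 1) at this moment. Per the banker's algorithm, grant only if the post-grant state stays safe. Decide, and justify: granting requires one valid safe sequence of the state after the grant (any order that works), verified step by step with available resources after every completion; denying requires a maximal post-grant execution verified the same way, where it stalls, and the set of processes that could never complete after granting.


DENY. Granting would leave the state unsafe.
Key observation: after W1, W6 the pool peaks at (3, 5), and each blocked process is short somewhere: W7 on R4; W9 on R2; W2 on R4.
After a pretend grant, a maximal execution: W1, W6 — then nothing else fits. Walking it through:
  pool = (0, 2)
  run W1 (needs (0, 2), free (0, 2)); after release of (2, 3) the pool is (2, 5)
  run W6 (needs (2, 5), free (2, 5)); after release of (1, 0) the pool is (3, 5)
  W7 still needs (2, 6) but only (3, 5) is free — short on R4
  W9 still needs (4, 1) but only (3, 5) is free — short on R2
  W2 still needs (0, 6) but only (3, 5) is free — short on R4
Post-grant, the permanently blocked set is W7, W9 and W2.


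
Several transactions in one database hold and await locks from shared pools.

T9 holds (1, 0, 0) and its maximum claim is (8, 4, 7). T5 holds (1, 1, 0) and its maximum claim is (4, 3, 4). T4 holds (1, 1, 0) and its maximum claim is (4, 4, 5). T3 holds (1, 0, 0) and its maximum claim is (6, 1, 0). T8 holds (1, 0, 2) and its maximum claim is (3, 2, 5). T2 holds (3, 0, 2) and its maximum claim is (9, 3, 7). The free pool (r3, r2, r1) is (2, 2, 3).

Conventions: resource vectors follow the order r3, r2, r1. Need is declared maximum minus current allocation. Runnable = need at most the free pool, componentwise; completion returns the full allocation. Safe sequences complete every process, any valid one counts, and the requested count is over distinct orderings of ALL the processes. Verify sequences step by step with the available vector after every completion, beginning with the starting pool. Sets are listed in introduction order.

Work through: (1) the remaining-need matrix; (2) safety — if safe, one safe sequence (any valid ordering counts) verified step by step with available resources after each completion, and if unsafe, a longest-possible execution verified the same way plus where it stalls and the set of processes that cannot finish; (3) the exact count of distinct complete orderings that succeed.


(1) Need matrix, components ordered r3, r2, r1:
  T9: (7, 4, 7)
  T5: (3, 2, 4)
  T4: (3, 3, 5)
  T3: (5, 1, 0)
  T8: (2, 2, 3)
  T2: (6, 3, 5)
(2) SAFE — a valid safe sequence is T8, T5, T4, T3, T2, T9.
Key observation: T8 marks the first exact bind of the order: its need (2, 2, 3) fits the free (2, 2, 3) with zero slack on a requested resource.
Step-by-step check:
  pool = (2, 2, 3)
  T8: need (2, 2, 3) fits (2, 2, 3); releases (1, 0, 2), pool now (3, 2, 5)
  T5: need (3, 2, 4) fits (3, 2, 5); releases (1, 1, 0), pool now (4, 3, 5)
  T4: need (3, 3, 5) fits (4, 3, 5); releases (1, 1, 0), pool now (5, 4, 5)
  T3: need (5, 1, 0) fits (5, 4, 5); releases (1, 0, 0), pool now (6, 4, 5)
  T2: need (6, 3, 5) fits (6, 4, 5); releases (3, 0, 2), pool now (9, 4, 7)
  T9: need (7, 4, 7) fits (9, 4, 7); releases (1, 0, 0), pool now (10, 4, 7)
(3) The exact count: 1 of the possible complete orderings is a safe sequence.


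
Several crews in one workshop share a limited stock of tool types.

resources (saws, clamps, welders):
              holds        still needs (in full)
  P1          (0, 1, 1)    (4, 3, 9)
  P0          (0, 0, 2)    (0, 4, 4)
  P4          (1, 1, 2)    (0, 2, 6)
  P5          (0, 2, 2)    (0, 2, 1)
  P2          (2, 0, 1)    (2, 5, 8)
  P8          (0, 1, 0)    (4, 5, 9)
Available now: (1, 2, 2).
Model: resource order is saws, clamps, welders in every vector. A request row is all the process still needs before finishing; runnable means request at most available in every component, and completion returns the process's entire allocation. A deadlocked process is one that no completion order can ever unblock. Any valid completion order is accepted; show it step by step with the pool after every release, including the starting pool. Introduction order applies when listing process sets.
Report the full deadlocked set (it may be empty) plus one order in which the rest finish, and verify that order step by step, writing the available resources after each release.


No process is deadlocked.
Key observation: the pool covers P5 at once, and every later process fits after earlier releases.
One completion order for the rest: P5, P0, P4, P2, P1, P8. Verifying each step:
  pool = (1, 2, 2)
  run P5 (needs (0, 2, 1), free (1, 2, 2)); after release of (0, 2, 2) the pool is (1, 4, 4)
  run P0 (needs (0, 4, 4), free (1, 4, 4)); after release of (0, 0, 2) the pool is (1, 4, 6)
  run P4 (needs (0, 2, 6), free (1, 4, 6)); after release of (1, 1, 2) the pool is (2, 5, 8)
  run P2 (needs (2, 5, 8), free (2, 5, 8)); after release of (2, 0, 1) the pool is (4, 5, 9)
  run P1 (needs (4, 3, 9), free (4, 5, 9)); after release of (0, 1, 1) the pool is (4, 6, 10)
  run P8 (needs (4, 5, 9), free (4, 6, 10)); after release of (0, 1, 0) the pool is (4, 7, 10)


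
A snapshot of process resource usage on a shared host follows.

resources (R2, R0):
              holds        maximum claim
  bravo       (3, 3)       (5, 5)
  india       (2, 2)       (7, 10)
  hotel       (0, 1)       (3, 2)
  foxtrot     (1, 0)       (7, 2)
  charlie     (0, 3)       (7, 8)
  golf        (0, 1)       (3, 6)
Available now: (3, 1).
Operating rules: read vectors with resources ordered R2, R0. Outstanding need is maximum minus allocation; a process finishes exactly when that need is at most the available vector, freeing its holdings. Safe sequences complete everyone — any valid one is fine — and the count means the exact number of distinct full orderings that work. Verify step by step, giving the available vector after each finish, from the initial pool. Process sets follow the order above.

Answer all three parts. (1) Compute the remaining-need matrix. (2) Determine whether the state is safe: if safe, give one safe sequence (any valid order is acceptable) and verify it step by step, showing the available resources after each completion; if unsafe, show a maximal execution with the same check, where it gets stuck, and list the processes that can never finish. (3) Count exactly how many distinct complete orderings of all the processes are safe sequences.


(1) Remaining need (order R2, R0):
  bravo: (2, 2)
  india: (5, 8)
  hotel: (3, 1)
  foxtrot: (6, 2)
  charlie: (7, 5)
  golf: (3, 5)
(2) SAFE, for example via the order hotel, bravo, foxtrot, charlie, india, golf.
Key observation: hotel marks the first exact bind of the order: its need (3, 1) fits the free (3, 1) with zero slack on a requested resource.
Step-by-step check:
  pool = (3, 1)
  hotel needs (3, 1) <= (3, 1) -> finishes; pool += (0, 1) = (3, 2)
  bravo needs (2, 2) <= (3, 2) -> finishes; pool += (3, 3) = (6, 5)
  foxtrot needs (6, 2) <= (6, 5) -> finishes; pool += (1, 0) = (7, 5)
  charlie needs (7, 5) <= (7, 5) -> finishes; pool += (0, 3) = (7, 8)
  india needs (5, 8) <= (7, 8) -> finishes; pool += (2, 2) = (9, 10)
  golf needs (3, 5) <= (9, 10) -> finishes; pool += (0, 1) = (9, 11)
(3) Precisely 4 of the possible complete orderings are safe sequences.


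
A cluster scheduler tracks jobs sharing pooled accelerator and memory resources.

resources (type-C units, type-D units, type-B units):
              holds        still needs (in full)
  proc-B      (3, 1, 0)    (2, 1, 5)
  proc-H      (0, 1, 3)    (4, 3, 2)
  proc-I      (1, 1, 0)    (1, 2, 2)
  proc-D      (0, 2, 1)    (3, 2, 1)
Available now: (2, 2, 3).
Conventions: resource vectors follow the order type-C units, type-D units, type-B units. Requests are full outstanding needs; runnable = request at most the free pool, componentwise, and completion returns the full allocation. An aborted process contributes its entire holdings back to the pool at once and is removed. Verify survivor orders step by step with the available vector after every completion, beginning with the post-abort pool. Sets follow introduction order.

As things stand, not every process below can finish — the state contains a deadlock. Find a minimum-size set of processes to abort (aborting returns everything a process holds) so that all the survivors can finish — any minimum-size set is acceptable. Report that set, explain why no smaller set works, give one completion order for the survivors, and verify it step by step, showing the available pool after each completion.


The answer: abort proc-H.
Key observation: proc-B was stuck for good until proc-H gave back (0, 1, 3); in the order shown it finishes at step 1.
Why nothing smaller works: aborting no one leaves the state deadlocked as given.
Survivors finish in the order: proc-B, proc-I, proc-D. Walking it through (pool after the aborts first):
  pool = (2, 3, 6)
  run proc-B (needs (2, 1, 5), free (2, 3, 6)); after release of (3, 1, 0) the pool is (5, 4, 6)
  run proc-I (needs (1, 2, 2), free (5, 4, 6)); after release of (1, 1, 0) the pool is (6, 5, 6)
  run proc-D (needs (3, 2, 1), free (6, 5, 6)); after release of (0, 2, 1) the pool is (6, 7, 7)


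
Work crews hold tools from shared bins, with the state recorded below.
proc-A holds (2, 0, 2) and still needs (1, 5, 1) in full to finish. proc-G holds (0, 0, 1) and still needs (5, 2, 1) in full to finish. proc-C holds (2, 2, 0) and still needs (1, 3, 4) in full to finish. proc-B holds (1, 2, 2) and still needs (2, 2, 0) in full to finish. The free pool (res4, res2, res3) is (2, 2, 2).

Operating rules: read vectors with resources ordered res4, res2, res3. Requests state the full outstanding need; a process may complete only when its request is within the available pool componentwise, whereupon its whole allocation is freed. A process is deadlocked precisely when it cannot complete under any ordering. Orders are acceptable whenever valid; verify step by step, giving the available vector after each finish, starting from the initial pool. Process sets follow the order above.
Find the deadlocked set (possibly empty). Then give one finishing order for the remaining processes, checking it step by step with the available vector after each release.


Nothing here is deadlocked.
Key observation: proc-B leads a chain of completions in which each release enables another process.
The rest can finish in the order proc-B, proc-C, proc-A, proc-G. Walking it through:
  pool = (2, 2, 2)
  proc-B needs (2, 2, 0) <= (2, 2, 2) -> finishes; pool += (1, 2, 2) = (3, 4, 4)
  proc-C needs (1, 3, 4) <= (3, 4, 4) -> finishes; pool += (2, 2, 0) = (5, 6, 4)
  proc-A needs (1, 5, 1) <= (5, 6, 4) -> finishes; pool += (2, 0, 2) = (7, 6, 6)
  proc-G needs (5, 2, 1) <= (7, 6, 6) -> finishes; pool += (0, 0, 1) = (7, 6, 7)


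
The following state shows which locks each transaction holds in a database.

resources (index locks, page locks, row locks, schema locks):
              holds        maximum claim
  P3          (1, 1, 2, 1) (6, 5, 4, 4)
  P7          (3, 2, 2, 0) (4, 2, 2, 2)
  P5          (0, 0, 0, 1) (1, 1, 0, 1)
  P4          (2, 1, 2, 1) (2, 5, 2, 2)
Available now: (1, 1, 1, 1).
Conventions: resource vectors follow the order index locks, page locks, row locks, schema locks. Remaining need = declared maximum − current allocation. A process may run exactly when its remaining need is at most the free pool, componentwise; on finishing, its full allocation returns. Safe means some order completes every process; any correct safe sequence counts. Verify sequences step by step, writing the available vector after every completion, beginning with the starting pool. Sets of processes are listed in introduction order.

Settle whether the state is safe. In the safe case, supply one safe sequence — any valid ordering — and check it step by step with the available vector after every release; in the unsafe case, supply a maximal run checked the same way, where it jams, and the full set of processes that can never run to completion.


UNSAFE — no complete ordering exists.
Key observation: after P5, P7 complete, (4, 3, 3, 2) is the best the pool ever gets, yet each leftover process wants more page locks.
Going as far as possible: P5, P7; after that, nothing fits. Verifying each step:
  pool = (1, 1, 1, 1)
  run P5 (needs (1, 1, 0, 0), free (1, 1, 1, 1)); after release of (0, 0, 0, 1) the pool is (1, 1, 1, 2)
  run P7 (needs (1, 0, 0, 2), free (1, 1, 1, 2)); after release of (3, 2, 2, 0) the pool is (4, 3, 3, 2)
  P3 cannot run: need (5, 4, 2, 3) vs free (4, 3, 3, 2) (insufficient index locks, page locks and schema locks)
  P4 cannot run: need (0, 4, 0, 1) vs free (4, 3, 3, 2) (insufficient page locks)
Never able to finish: P3 and P4.


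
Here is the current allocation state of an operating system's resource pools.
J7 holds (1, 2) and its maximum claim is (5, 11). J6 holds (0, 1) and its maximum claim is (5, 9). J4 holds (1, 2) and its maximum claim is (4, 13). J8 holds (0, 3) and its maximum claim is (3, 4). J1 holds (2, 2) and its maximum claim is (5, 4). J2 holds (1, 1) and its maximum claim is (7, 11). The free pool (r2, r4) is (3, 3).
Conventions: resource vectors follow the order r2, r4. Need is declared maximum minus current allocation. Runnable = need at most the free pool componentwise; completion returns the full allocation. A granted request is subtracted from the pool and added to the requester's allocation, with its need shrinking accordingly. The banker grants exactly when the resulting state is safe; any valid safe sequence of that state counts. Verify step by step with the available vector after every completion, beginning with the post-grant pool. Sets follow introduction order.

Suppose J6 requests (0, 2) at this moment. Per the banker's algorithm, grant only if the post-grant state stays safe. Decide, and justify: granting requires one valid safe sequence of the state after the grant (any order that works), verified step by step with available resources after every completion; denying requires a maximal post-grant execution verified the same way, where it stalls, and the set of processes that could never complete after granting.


GRANT — the state after the grant stays safe, e.g. via J8, J1, J6, J7, J2, J4.
Key observation: the grant leaves (3, 1) free — enough for J8, whose release restarts the cascade.
Check on the post-grant state, step by step:
  pool = (3, 1)
  J8 needs (3, 1) <= (3, 1) -> finishes; pool += (0, 3) = (3, 4)
  J1 needs (3, 2) <= (3, 4) -> finishes; pool += (2, 2) = (5, 6)
  J6 needs (5, 6) <= (5, 6) -> finishes; pool += (0, 3) = (5, 9)
  J7 needs (4, 9) <= (5, 9) -> finishes; pool += (1, 2) = (6, 11)
  J2 needs (6, 10) <= (6, 11) -> finishes; pool += (1, 1) = (7, 12)
  J4 needs (3, 11) <= (7, 12) -> finishes; pool += (1, 2) = (8, 14)


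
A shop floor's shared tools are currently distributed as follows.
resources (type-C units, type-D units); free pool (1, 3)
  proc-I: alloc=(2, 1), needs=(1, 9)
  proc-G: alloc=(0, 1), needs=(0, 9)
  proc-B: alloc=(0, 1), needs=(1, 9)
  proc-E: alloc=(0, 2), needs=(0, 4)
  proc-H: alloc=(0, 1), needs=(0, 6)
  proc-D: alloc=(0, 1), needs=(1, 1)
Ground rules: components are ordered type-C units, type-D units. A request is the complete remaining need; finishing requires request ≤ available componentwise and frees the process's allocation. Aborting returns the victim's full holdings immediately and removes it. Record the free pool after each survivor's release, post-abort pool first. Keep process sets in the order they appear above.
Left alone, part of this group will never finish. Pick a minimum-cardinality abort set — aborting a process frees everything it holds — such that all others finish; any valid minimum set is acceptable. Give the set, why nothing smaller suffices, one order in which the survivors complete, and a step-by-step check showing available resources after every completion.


Abort proc-I and proc-G.
Key observation: aborting proc-I and proc-G returns (2, 2), and proc-B — hopeless before — runs at step 4 with the returned capacity in the pool.
Minimality, checking each single-abort alternative: proc-I alone leaves proc-G blocked (short on type-D units); proc-G alone leaves proc-I blocked (short on type-D units); proc-B alone leaves proc-I blocked (short on type-D units); proc-E alone leaves proc-I blocked (short on type-D units); proc-H alone leaves proc-I blocked (short on type-D units); proc-D alone leaves proc-I blocked (short on type-D units).
One survivor order: proc-D, proc-E, proc-H, proc-B. Step-by-step check (post-abort pool first):
  pool = (3, 5)
  run proc-D (needs (1, 1), free (3, 5)); after release of (0, 1) the pool is (3, 6)
  run proc-E (needs (0, 4), free (3, 6)); after release of (0, 2) the pool is (3, 8)
  run proc-H (needs (0, 6), free (3, 8)); after release of (0, 1) the pool is (3, 9)
  run proc-B (needs (1, 9), free (3, 9)); after release of (0, 1) the pool is (3, 10)


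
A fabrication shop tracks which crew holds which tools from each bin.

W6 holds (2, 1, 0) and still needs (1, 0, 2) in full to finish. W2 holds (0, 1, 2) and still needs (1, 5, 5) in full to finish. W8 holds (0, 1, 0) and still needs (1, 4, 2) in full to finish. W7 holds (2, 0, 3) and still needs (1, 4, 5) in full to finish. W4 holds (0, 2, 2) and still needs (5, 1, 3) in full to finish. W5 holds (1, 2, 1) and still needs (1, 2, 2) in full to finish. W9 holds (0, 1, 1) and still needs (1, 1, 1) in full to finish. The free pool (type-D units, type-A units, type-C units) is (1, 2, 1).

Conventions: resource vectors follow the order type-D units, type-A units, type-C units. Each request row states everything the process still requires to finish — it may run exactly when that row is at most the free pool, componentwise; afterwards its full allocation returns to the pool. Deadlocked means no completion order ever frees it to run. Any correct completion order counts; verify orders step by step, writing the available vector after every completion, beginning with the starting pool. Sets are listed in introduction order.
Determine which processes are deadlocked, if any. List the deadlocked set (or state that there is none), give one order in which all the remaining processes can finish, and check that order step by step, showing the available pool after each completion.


Deadlocked set: W2, W7 and W4.
Key observation: after W9, W6, W5, W8 the pool peaks at (4, 7, 3), and each blocked process is short somewhere: W2 on type-C units; W7 on type-C units; W4 on type-D units.
One completion order for the rest: W9, W6, W5, W8. Step-by-step check:
  pool = (1, 2, 1)
  W9 needs (1, 1, 1) <= (1, 2, 1) -> finishes; pool += (0, 1, 1) = (1, 3, 2)
  W6 needs (1, 0, 2) <= (1, 3, 2) -> finishes; pool += (2, 1, 0) = (3, 4, 2)
  W5 needs (1, 2, 2) <= (3, 4, 2) -> finishes; pool += (1, 2, 1) = (4, 6, 3)
  W8 needs (1, 4, 2) <= (4, 6, 3) -> finishes; pool += (0, 1, 0) = (4, 7, 3)
The stuck group stays short no matter what:
  W2 still needs (1, 5, 5) but only (4, 7, 3) is free — short on type-C units
  W7 still needs (1, 4, 5) but only (4, 7, 3) is free — short on type-C units
  W4 still needs (5, 1, 3) but only (4, 7, 3) is free — short on type-D units


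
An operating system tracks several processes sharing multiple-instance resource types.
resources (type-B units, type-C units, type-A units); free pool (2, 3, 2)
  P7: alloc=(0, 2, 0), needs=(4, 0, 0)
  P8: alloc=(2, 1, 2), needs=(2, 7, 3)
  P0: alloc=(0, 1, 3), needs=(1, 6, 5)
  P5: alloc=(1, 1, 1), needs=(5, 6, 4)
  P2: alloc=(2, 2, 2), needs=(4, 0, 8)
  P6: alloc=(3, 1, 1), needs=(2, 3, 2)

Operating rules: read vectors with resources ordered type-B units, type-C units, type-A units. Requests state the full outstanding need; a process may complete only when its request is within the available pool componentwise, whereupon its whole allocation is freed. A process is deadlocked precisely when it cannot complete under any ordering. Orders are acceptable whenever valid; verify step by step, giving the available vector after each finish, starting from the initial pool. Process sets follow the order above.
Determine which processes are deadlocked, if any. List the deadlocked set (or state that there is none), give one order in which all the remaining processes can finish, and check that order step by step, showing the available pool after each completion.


The deadlocked set is P8, P0, P5 and P2.
Key observation: after P6, P7 the pool peaks at (5, 6, 3), and each blocked process is short somewhere: P8 on type-C units; P0 on type-A units; P5 on type-A units; P2 on type-A units.
One completion order for the rest: P6, P7. Walking it through:
  pool = (2, 3, 2)
  P6: need (2, 3, 2) fits (2, 3, 2); releases (3, 1, 1), pool now (5, 4, 3)
  P7: need (4, 0, 0) fits (5, 4, 3); releases (0, 2, 0), pool now (5, 6, 3)
None of the blocked processes ever fits:
  P8 cannot run: need (2, 7, 3) vs free (5, 6, 3) (insufficient type-C units)
  P0 cannot run: need (1, 6, 5) vs free (5, 6, 3) (insufficient type-A units)
  P5 cannot run: need (5, 6, 4) vs free (5, 6, 3) (insufficient type-A units)
  P2 cannot run: need (4, 0, 8) vs free (5, 6, 3) (insufficient type-A units)
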